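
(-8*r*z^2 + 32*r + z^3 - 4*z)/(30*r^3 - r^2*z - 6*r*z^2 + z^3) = (-8*r*z^2 + 32*r + z^3 - 4*z)/(30*r^3 - r^2*z - 6*r*z^2 + z^3)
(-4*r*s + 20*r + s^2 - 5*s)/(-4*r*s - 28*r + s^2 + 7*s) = (s - 5)/(s + 7)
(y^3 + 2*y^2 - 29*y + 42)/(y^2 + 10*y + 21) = (y^2 - 5*y + 6)/(y + 3)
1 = 1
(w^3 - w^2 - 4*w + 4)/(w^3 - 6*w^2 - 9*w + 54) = (w^3 - w^2 - 4*w + 4)/(w^3 - 6*w^2 - 9*w + 54)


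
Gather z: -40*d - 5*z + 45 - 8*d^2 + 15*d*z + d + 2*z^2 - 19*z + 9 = -8*d^2 - 39*d + 2*z^2 + z*(15*d - 24) + 54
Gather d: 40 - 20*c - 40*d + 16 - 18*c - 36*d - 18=-38*c - 76*d + 38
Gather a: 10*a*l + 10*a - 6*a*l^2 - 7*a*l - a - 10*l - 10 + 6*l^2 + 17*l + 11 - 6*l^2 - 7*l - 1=a*(-6*l^2 + 3*l + 9)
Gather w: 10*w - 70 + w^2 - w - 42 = w^2 + 9*w - 112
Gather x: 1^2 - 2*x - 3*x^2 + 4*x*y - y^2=-3*x^2 + x*(4*y - 2) - y^2 + 1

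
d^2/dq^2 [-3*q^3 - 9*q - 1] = -18*q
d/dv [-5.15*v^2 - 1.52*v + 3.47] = -10.3*v - 1.52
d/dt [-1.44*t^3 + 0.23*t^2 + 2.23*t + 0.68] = -4.32*t^2 + 0.46*t + 2.23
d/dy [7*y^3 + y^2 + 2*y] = 21*y^2 + 2*y + 2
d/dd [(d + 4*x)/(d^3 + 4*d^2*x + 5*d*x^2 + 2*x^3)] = 2*(-d^2 - 7*d*x - 9*x^2)/(d^5 + 7*d^4*x + 19*d^3*x^2 + 25*d^2*x^3 + 16*d*x^4 + 4*x^5)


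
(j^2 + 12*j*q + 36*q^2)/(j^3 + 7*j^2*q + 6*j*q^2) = (j + 6*q)/(j*(j + q))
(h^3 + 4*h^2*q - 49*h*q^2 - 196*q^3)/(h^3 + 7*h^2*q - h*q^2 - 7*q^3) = (-h^2 + 3*h*q + 28*q^2)/(-h^2 + q^2)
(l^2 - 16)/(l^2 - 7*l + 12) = (l + 4)/(l - 3)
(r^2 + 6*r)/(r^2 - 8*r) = (r + 6)/(r - 8)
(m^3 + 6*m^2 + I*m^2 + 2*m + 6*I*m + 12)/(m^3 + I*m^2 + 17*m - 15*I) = (m^2 + 2*m*(3 + I) + 12*I)/(m^2 + 2*I*m + 15)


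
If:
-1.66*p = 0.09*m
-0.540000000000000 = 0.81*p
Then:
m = 12.30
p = -0.67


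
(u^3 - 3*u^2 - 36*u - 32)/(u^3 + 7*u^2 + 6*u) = (u^2 - 4*u - 32)/(u*(u + 6))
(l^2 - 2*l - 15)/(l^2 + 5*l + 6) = (l - 5)/(l + 2)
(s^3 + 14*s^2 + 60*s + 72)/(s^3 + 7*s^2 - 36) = (s^2 + 8*s + 12)/(s^2 + s - 6)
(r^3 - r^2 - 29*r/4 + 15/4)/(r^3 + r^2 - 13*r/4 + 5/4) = (r - 3)/(r - 1)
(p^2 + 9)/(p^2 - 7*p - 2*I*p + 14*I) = (p^2 + 9)/(p^2 - 7*p - 2*I*p + 14*I)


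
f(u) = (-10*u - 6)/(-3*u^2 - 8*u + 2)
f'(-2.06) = -3.67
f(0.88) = 2.01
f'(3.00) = -0.19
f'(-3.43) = -8.68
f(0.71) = 2.52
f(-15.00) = -0.26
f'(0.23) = -46075147.93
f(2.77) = 0.78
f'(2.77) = -0.21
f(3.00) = 0.73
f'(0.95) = -1.87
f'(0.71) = -4.03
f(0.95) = 1.87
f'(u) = (-10*u - 6)*(6*u + 8)/(-3*u^2 - 8*u + 2)^2 - 10/(-3*u^2 - 8*u + 2)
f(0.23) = -6384.62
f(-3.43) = -4.83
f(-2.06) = 2.54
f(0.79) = 2.24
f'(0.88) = -2.27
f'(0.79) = -3.00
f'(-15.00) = -0.02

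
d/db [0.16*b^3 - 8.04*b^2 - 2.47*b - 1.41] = 0.48*b^2 - 16.08*b - 2.47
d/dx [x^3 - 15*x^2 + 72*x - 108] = 3*x^2 - 30*x + 72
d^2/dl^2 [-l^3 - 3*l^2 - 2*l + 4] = -6*l - 6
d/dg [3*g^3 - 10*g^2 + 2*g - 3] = 9*g^2 - 20*g + 2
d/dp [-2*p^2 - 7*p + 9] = -4*p - 7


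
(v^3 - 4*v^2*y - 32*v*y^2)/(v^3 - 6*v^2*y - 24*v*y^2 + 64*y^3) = v/(v - 2*y)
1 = 1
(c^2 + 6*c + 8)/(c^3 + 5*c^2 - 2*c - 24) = (c + 2)/(c^2 + c - 6)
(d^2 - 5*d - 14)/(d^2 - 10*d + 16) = (d^2 - 5*d - 14)/(d^2 - 10*d + 16)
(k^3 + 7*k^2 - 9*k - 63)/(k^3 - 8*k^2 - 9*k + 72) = (k + 7)/(k - 8)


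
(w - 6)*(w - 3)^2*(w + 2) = w^4 - 10*w^3 + 21*w^2 + 36*w - 108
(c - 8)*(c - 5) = c^2 - 13*c + 40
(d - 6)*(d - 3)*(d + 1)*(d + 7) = d^4 - d^3 - 47*d^2 + 81*d + 126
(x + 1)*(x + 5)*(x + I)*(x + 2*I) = x^4 + 6*x^3 + 3*I*x^3 + 3*x^2 + 18*I*x^2 - 12*x + 15*I*x - 10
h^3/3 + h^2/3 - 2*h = h*(h/3 + 1)*(h - 2)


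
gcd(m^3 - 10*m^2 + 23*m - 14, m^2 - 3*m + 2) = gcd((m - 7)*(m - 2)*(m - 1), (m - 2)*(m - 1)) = m^2 - 3*m + 2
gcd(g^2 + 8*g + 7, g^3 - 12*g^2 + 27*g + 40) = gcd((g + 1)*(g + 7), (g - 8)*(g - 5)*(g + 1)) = g + 1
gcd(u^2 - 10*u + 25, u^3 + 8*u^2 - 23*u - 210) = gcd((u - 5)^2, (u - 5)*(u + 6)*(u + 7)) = u - 5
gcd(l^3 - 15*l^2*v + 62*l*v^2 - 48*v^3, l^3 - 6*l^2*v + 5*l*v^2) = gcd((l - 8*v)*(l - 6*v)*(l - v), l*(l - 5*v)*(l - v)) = -l + v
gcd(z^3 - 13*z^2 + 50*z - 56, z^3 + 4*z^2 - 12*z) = z - 2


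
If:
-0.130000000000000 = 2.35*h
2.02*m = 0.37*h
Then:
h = -0.06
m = -0.01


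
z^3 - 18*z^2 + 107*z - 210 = (z - 7)*(z - 6)*(z - 5)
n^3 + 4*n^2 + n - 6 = (n - 1)*(n + 2)*(n + 3)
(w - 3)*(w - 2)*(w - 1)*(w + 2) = w^4 - 4*w^3 - w^2 + 16*w - 12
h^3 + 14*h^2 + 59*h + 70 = (h + 2)*(h + 5)*(h + 7)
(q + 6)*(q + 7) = q^2 + 13*q + 42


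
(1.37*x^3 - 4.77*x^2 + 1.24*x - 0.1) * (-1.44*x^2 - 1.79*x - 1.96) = -1.9728*x^5 + 4.4165*x^4 + 4.0675*x^3 + 7.2736*x^2 - 2.2514*x + 0.196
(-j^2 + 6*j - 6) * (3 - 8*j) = 8*j^3 - 51*j^2 + 66*j - 18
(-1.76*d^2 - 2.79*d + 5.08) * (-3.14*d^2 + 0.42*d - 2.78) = 5.5264*d^4 + 8.0214*d^3 - 12.2302*d^2 + 9.8898*d - 14.1224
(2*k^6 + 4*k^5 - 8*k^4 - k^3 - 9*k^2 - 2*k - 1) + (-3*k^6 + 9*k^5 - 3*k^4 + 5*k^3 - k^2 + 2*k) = -k^6 + 13*k^5 - 11*k^4 + 4*k^3 - 10*k^2 - 1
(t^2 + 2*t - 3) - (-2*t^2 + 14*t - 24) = 3*t^2 - 12*t + 21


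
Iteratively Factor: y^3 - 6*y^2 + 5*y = (y - 1)*(y^2 - 5*y) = (y - 5)*(y - 1)*(y)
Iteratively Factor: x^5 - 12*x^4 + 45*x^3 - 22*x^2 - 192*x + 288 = (x - 4)*(x^4 - 8*x^3 + 13*x^2 + 30*x - 72) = (x - 4)*(x - 3)*(x^3 - 5*x^2 - 2*x + 24) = (x - 4)*(x - 3)*(x + 2)*(x^2 - 7*x + 12) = (x - 4)*(x - 3)^2*(x + 2)*(x - 4)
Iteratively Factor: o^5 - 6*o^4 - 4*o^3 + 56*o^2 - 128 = (o + 2)*(o^4 - 8*o^3 + 12*o^2 + 32*o - 64) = (o - 2)*(o + 2)*(o^3 - 6*o^2 + 32) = (o - 2)*(o + 2)^2*(o^2 - 8*o + 16) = (o - 4)*(o - 2)*(o + 2)^2*(o - 4)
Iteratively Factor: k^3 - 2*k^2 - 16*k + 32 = (k + 4)*(k^2 - 6*k + 8) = (k - 2)*(k + 4)*(k - 4)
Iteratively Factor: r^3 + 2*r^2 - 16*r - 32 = (r - 4)*(r^2 + 6*r + 8) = (r - 4)*(r + 2)*(r + 4)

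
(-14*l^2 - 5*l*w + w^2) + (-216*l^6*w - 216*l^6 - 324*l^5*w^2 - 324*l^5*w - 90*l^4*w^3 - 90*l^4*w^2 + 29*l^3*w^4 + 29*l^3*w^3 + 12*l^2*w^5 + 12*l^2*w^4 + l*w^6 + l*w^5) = -216*l^6*w - 216*l^6 - 324*l^5*w^2 - 324*l^5*w - 90*l^4*w^3 - 90*l^4*w^2 + 29*l^3*w^4 + 29*l^3*w^3 + 12*l^2*w^5 + 12*l^2*w^4 - 14*l^2 + l*w^6 + l*w^5 - 5*l*w + w^2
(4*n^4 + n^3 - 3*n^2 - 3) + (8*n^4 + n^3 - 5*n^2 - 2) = 12*n^4 + 2*n^3 - 8*n^2 - 5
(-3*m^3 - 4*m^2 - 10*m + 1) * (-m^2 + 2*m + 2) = 3*m^5 - 2*m^4 - 4*m^3 - 29*m^2 - 18*m + 2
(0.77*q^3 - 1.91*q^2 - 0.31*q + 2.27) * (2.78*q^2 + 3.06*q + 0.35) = 2.1406*q^5 - 2.9536*q^4 - 6.4369*q^3 + 4.6935*q^2 + 6.8377*q + 0.7945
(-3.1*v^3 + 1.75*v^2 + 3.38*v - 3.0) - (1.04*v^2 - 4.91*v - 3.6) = -3.1*v^3 + 0.71*v^2 + 8.29*v + 0.6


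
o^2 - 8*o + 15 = (o - 5)*(o - 3)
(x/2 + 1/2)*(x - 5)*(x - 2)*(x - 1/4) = x^4/2 - 25*x^3/8 + 9*x^2/4 + 37*x/8 - 5/4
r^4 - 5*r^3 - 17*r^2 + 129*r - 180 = (r - 4)*(r - 3)^2*(r + 5)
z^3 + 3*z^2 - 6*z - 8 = (z - 2)*(z + 1)*(z + 4)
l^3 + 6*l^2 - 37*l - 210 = (l - 6)*(l + 5)*(l + 7)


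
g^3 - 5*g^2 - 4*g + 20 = (g - 5)*(g - 2)*(g + 2)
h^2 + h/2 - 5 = (h - 2)*(h + 5/2)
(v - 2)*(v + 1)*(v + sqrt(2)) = v^3 - v^2 + sqrt(2)*v^2 - 2*v - sqrt(2)*v - 2*sqrt(2)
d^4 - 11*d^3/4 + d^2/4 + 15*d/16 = d*(d - 5/2)*(d - 3/4)*(d + 1/2)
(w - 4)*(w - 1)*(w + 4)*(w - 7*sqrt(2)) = w^4 - 7*sqrt(2)*w^3 - w^3 - 16*w^2 + 7*sqrt(2)*w^2 + 16*w + 112*sqrt(2)*w - 112*sqrt(2)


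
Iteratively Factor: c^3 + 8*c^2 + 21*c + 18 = (c + 3)*(c^2 + 5*c + 6) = (c + 2)*(c + 3)*(c + 3)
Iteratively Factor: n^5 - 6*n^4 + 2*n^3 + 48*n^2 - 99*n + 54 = (n - 2)*(n^4 - 4*n^3 - 6*n^2 + 36*n - 27) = (n - 2)*(n + 3)*(n^3 - 7*n^2 + 15*n - 9) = (n - 3)*(n - 2)*(n + 3)*(n^2 - 4*n + 3) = (n - 3)^2*(n - 2)*(n + 3)*(n - 1)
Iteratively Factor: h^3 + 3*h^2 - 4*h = (h - 1)*(h^2 + 4*h) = (h - 1)*(h + 4)*(h)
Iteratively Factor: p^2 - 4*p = (p - 4)*(p)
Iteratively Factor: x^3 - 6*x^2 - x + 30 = (x - 3)*(x^2 - 3*x - 10) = (x - 5)*(x - 3)*(x + 2)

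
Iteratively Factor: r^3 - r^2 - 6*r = (r + 2)*(r^2 - 3*r) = r*(r + 2)*(r - 3)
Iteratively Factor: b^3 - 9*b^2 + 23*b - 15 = (b - 5)*(b^2 - 4*b + 3) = (b - 5)*(b - 1)*(b - 3)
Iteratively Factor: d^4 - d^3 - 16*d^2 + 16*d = (d - 4)*(d^3 + 3*d^2 - 4*d) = (d - 4)*(d + 4)*(d^2 - d) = (d - 4)*(d - 1)*(d + 4)*(d)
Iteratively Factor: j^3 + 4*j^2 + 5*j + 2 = (j + 1)*(j^2 + 3*j + 2) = (j + 1)^2*(j + 2)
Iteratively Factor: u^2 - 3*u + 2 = (u - 2)*(u - 1)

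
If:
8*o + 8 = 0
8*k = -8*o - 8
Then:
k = 0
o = -1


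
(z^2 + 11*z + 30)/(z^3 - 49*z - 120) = (z + 6)/(z^2 - 5*z - 24)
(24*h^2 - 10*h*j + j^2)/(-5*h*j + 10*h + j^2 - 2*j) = (-24*h^2 + 10*h*j - j^2)/(5*h*j - 10*h - j^2 + 2*j)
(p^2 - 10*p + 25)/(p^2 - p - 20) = (p - 5)/(p + 4)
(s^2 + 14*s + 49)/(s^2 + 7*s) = (s + 7)/s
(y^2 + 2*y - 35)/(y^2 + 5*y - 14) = (y - 5)/(y - 2)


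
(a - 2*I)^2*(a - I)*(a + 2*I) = a^4 - 3*I*a^3 + 2*a^2 - 12*I*a - 8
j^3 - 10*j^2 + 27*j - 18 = (j - 6)*(j - 3)*(j - 1)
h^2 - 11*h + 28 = (h - 7)*(h - 4)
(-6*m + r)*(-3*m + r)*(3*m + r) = 54*m^3 - 9*m^2*r - 6*m*r^2 + r^3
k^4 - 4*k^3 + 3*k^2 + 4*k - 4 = (k - 2)^2*(k - 1)*(k + 1)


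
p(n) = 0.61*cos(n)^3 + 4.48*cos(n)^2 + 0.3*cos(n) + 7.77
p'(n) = -1.83*sin(n)*cos(n)^2 - 8.96*sin(n)*cos(n) - 0.3*sin(n)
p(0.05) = 13.15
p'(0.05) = -0.55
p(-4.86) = 7.91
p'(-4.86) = -1.64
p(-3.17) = 11.34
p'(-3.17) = 0.19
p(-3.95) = 9.50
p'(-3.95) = 3.63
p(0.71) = 10.84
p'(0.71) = -5.31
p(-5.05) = 8.38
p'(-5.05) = -3.27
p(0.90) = 9.83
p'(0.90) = -5.15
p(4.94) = 8.07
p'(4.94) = 2.35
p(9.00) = 10.75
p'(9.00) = 2.61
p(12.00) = 11.58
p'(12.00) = 4.92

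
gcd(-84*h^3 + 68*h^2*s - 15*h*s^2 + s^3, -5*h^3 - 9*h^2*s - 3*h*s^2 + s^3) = 1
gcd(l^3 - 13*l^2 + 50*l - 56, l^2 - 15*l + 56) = l - 7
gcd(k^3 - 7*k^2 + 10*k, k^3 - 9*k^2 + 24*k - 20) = k^2 - 7*k + 10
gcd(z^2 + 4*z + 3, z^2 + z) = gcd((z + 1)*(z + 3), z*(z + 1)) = z + 1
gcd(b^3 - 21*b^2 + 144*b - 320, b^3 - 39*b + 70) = b - 5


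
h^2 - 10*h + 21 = (h - 7)*(h - 3)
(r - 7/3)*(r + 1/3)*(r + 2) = r^3 - 43*r/9 - 14/9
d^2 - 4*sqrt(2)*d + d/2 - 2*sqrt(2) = (d + 1/2)*(d - 4*sqrt(2))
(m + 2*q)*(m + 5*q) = m^2 + 7*m*q + 10*q^2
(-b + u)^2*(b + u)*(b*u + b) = b^4*u + b^4 - b^3*u^2 - b^3*u - b^2*u^3 - b^2*u^2 + b*u^4 + b*u^3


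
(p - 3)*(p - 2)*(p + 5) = p^3 - 19*p + 30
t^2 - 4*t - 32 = (t - 8)*(t + 4)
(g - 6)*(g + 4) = g^2 - 2*g - 24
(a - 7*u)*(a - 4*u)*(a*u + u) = a^3*u - 11*a^2*u^2 + a^2*u + 28*a*u^3 - 11*a*u^2 + 28*u^3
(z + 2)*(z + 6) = z^2 + 8*z + 12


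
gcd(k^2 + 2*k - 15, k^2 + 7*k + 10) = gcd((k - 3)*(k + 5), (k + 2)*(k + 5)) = k + 5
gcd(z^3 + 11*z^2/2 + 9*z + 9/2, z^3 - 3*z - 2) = z + 1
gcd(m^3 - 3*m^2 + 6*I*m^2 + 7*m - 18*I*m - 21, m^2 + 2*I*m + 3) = m - I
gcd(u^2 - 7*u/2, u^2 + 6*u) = u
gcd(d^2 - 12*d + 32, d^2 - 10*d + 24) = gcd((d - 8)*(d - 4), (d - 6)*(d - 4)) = d - 4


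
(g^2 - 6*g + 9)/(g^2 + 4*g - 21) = (g - 3)/(g + 7)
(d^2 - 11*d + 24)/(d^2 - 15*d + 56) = (d - 3)/(d - 7)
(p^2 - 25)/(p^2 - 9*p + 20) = (p + 5)/(p - 4)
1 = 1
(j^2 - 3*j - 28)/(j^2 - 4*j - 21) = (j + 4)/(j + 3)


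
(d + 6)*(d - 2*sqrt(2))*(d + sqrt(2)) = d^3 - sqrt(2)*d^2 + 6*d^2 - 6*sqrt(2)*d - 4*d - 24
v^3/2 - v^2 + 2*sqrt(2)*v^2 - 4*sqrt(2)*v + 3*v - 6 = (v/2 + sqrt(2)/2)*(v - 2)*(v + 3*sqrt(2))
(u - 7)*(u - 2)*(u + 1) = u^3 - 8*u^2 + 5*u + 14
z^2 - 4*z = z*(z - 4)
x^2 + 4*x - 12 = (x - 2)*(x + 6)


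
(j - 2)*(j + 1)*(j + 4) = j^3 + 3*j^2 - 6*j - 8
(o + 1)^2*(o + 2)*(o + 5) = o^4 + 9*o^3 + 25*o^2 + 27*o + 10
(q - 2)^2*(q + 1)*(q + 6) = q^4 + 3*q^3 - 18*q^2 + 4*q + 24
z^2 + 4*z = z*(z + 4)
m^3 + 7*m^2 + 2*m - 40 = (m - 2)*(m + 4)*(m + 5)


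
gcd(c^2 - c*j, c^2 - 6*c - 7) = 1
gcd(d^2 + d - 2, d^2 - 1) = d - 1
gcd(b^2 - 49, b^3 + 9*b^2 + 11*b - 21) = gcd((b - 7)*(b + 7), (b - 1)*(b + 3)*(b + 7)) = b + 7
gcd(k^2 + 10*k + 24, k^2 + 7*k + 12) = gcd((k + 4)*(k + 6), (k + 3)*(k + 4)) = k + 4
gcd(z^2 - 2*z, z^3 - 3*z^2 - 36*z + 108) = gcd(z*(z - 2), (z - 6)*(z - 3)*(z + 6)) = 1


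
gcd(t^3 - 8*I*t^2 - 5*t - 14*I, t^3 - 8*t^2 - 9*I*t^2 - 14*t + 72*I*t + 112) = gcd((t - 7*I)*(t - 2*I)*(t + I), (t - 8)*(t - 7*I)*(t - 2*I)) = t^2 - 9*I*t - 14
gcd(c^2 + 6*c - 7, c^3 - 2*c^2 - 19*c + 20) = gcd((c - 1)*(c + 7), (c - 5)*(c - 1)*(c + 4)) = c - 1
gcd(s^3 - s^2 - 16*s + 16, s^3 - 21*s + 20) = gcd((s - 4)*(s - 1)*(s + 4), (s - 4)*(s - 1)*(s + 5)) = s^2 - 5*s + 4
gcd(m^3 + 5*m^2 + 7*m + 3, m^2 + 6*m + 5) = m + 1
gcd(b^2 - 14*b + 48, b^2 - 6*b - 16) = b - 8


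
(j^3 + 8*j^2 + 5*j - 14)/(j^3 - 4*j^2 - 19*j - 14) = (j^2 + 6*j - 7)/(j^2 - 6*j - 7)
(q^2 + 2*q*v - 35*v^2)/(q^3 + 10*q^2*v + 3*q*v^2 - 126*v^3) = (q - 5*v)/(q^2 + 3*q*v - 18*v^2)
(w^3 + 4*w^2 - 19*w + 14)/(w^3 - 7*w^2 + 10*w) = (w^2 + 6*w - 7)/(w*(w - 5))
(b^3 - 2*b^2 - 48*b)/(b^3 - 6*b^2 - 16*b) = (b + 6)/(b + 2)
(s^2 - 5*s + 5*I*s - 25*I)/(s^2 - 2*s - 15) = (s + 5*I)/(s + 3)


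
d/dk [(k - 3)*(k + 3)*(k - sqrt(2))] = 3*k^2 - 2*sqrt(2)*k - 9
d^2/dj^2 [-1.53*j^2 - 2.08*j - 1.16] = -3.06000000000000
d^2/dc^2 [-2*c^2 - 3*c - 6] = -4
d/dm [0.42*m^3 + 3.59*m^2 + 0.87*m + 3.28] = 1.26*m^2 + 7.18*m + 0.87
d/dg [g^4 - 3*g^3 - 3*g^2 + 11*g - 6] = 4*g^3 - 9*g^2 - 6*g + 11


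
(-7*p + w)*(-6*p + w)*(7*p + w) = 294*p^3 - 49*p^2*w - 6*p*w^2 + w^3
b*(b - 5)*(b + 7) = b^3 + 2*b^2 - 35*b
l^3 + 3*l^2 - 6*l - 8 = (l - 2)*(l + 1)*(l + 4)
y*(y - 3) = y^2 - 3*y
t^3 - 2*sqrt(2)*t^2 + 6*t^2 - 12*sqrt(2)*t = t*(t + 6)*(t - 2*sqrt(2))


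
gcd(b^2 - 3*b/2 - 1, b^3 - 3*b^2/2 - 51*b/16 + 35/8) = b - 2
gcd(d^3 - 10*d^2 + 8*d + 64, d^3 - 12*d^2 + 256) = d - 8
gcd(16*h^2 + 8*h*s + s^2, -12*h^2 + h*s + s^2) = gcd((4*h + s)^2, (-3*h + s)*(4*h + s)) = 4*h + s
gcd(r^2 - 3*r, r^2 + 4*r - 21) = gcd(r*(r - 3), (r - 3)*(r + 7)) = r - 3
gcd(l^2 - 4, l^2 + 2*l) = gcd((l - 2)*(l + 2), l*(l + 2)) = l + 2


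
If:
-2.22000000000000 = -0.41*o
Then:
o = 5.41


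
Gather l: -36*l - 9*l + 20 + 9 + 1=30 - 45*l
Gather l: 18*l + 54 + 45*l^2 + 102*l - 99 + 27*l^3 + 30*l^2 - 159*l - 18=27*l^3 + 75*l^2 - 39*l - 63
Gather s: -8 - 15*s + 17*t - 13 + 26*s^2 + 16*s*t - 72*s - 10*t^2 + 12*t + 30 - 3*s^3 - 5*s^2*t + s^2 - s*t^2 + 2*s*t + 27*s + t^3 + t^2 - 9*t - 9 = -3*s^3 + s^2*(27 - 5*t) + s*(-t^2 + 18*t - 60) + t^3 - 9*t^2 + 20*t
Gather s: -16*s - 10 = -16*s - 10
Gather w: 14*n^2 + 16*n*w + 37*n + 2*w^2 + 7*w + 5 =14*n^2 + 37*n + 2*w^2 + w*(16*n + 7) + 5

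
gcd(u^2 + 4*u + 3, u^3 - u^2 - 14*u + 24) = 1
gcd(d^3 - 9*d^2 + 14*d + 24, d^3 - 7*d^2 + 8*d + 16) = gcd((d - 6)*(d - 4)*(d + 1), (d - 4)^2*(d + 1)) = d^2 - 3*d - 4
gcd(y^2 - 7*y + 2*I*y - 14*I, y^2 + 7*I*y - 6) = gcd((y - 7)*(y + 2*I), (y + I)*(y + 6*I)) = 1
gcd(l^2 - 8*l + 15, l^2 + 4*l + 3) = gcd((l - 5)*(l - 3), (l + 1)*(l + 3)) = 1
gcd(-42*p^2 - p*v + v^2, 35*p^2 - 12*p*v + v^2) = 7*p - v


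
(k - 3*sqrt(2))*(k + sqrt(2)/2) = k^2 - 5*sqrt(2)*k/2 - 3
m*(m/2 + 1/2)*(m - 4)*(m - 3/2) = m^4/2 - 9*m^3/4 + m^2/4 + 3*m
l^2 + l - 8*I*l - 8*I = (l + 1)*(l - 8*I)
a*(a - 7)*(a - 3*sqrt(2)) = a^3 - 7*a^2 - 3*sqrt(2)*a^2 + 21*sqrt(2)*a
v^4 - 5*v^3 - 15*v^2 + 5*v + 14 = (v - 7)*(v - 1)*(v + 1)*(v + 2)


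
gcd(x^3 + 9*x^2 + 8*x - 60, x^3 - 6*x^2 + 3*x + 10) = x - 2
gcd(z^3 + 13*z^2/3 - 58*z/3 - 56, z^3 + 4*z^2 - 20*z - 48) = z^2 + 2*z - 24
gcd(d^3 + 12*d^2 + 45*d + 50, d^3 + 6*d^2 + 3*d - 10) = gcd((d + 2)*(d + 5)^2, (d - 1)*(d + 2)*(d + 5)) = d^2 + 7*d + 10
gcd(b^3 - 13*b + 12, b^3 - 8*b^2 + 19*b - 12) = b^2 - 4*b + 3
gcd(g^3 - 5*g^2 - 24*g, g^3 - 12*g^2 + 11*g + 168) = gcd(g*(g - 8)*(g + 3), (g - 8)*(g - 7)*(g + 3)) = g^2 - 5*g - 24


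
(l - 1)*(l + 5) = l^2 + 4*l - 5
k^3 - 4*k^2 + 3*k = k*(k - 3)*(k - 1)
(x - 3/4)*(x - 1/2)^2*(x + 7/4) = x^4 - 33*x^2/16 + 25*x/16 - 21/64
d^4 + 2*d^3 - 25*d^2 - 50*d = d*(d - 5)*(d + 2)*(d + 5)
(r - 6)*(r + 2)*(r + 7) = r^3 + 3*r^2 - 40*r - 84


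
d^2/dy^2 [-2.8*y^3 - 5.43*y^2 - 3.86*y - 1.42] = -16.8*y - 10.86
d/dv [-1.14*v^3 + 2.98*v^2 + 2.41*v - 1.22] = -3.42*v^2 + 5.96*v + 2.41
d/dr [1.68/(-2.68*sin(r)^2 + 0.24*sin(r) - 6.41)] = (9.0048*sin(r) - 0.4032)*cos(r)/(2.68*sin(r)^2 - 0.24*sin(r) + 6.41)^2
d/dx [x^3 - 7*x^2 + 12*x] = 3*x^2 - 14*x + 12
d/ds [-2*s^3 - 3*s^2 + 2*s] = -6*s^2 - 6*s + 2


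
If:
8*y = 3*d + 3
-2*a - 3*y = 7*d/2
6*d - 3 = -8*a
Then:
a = 33/40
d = -3/5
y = 3/20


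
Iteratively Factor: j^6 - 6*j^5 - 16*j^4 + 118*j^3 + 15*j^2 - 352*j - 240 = (j - 5)*(j^5 - j^4 - 21*j^3 + 13*j^2 + 80*j + 48) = (j - 5)*(j - 3)*(j^4 + 2*j^3 - 15*j^2 - 32*j - 16) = (j - 5)*(j - 4)*(j - 3)*(j^3 + 6*j^2 + 9*j + 4) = (j - 5)*(j - 4)*(j - 3)*(j + 1)*(j^2 + 5*j + 4) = (j - 5)*(j - 4)*(j - 3)*(j + 1)^2*(j + 4)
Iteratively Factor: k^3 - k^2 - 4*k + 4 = (k - 1)*(k^2 - 4) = (k - 1)*(k + 2)*(k - 2)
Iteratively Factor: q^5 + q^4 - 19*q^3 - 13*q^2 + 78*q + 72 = (q + 2)*(q^4 - q^3 - 17*q^2 + 21*q + 36) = (q + 1)*(q + 2)*(q^3 - 2*q^2 - 15*q + 36) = (q + 1)*(q + 2)*(q + 4)*(q^2 - 6*q + 9) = (q - 3)*(q + 1)*(q + 2)*(q + 4)*(q - 3)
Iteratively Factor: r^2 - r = (r)*(r - 1)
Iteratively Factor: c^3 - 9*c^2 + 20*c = (c)*(c^2 - 9*c + 20) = c*(c - 5)*(c - 4)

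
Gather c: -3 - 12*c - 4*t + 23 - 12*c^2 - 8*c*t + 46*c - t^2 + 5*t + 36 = -12*c^2 + c*(34 - 8*t) - t^2 + t + 56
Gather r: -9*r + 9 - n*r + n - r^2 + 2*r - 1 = n - r^2 + r*(-n - 7) + 8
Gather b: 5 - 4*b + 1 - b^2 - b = -b^2 - 5*b + 6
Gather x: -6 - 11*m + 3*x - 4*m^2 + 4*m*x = -4*m^2 - 11*m + x*(4*m + 3) - 6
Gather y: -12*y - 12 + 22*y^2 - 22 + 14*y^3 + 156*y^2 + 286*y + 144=14*y^3 + 178*y^2 + 274*y + 110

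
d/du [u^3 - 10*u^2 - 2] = u*(3*u - 20)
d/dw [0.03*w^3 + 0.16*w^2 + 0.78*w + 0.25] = 0.09*w^2 + 0.32*w + 0.78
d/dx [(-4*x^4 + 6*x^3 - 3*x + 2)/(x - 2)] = 4*(-3*x^4 + 11*x^3 - 9*x^2 + 1)/(x^2 - 4*x + 4)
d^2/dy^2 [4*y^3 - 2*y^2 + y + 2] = 24*y - 4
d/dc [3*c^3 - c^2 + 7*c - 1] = 9*c^2 - 2*c + 7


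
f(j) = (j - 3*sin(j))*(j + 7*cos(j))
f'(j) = (1 - 7*sin(j))*(j - 3*sin(j)) + (1 - 3*cos(j))*(j + 7*cos(j)) = -(j - 3*sin(j))*(7*sin(j) - 1) - (j + 7*cos(j))*(3*cos(j) - 1)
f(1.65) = -1.47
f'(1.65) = 9.37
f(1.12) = -6.59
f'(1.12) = 7.10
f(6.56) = 76.31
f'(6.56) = -30.31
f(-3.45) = 44.13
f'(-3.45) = -34.14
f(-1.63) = -2.79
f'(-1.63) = 8.49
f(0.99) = -7.33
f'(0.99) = 4.24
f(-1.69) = -3.25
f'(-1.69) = 6.82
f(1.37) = -4.34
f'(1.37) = 10.31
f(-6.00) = -4.93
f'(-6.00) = 5.18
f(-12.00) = 82.92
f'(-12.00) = 46.84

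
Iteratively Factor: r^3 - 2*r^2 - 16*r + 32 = (r - 4)*(r^2 + 2*r - 8) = (r - 4)*(r - 2)*(r + 4)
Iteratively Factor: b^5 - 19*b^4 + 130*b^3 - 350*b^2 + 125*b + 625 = (b - 5)*(b^4 - 14*b^3 + 60*b^2 - 50*b - 125) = (b - 5)*(b + 1)*(b^3 - 15*b^2 + 75*b - 125) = (b - 5)^2*(b + 1)*(b^2 - 10*b + 25) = (b - 5)^3*(b + 1)*(b - 5)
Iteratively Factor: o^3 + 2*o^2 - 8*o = (o + 4)*(o^2 - 2*o) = o*(o + 4)*(o - 2)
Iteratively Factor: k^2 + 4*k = (k)*(k + 4)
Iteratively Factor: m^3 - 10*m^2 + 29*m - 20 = (m - 5)*(m^2 - 5*m + 4) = (m - 5)*(m - 4)*(m - 1)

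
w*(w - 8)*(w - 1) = w^3 - 9*w^2 + 8*w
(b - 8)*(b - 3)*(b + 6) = b^3 - 5*b^2 - 42*b + 144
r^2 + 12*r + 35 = (r + 5)*(r + 7)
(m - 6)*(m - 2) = m^2 - 8*m + 12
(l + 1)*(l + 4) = l^2 + 5*l + 4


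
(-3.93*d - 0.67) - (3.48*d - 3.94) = 3.27 - 7.41*d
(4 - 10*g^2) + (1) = 5 - 10*g^2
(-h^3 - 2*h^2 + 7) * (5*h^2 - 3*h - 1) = -5*h^5 - 7*h^4 + 7*h^3 + 37*h^2 - 21*h - 7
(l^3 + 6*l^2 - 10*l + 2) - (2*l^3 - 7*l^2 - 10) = -l^3 + 13*l^2 - 10*l + 12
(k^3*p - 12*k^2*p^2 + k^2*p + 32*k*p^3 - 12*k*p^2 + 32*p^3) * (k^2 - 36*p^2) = k^5*p - 12*k^4*p^2 + k^4*p - 4*k^3*p^3 - 12*k^3*p^2 + 432*k^2*p^4 - 4*k^2*p^3 - 1152*k*p^5 + 432*k*p^4 - 1152*p^5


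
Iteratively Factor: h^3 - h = (h)*(h^2 - 1) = h*(h + 1)*(h - 1)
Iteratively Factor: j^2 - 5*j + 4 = (j - 1)*(j - 4)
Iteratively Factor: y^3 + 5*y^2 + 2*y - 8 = (y + 2)*(y^2 + 3*y - 4) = (y + 2)*(y + 4)*(y - 1)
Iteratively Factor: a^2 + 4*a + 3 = (a + 1)*(a + 3)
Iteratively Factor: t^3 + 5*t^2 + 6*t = (t)*(t^2 + 5*t + 6) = t*(t + 3)*(t + 2)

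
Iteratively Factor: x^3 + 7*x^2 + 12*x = (x + 4)*(x^2 + 3*x) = (x + 3)*(x + 4)*(x)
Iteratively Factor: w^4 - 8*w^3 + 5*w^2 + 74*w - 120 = (w - 2)*(w^3 - 6*w^2 - 7*w + 60) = (w - 5)*(w - 2)*(w^2 - w - 12) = (w - 5)*(w - 4)*(w - 2)*(w + 3)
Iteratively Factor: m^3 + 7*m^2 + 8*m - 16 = (m - 1)*(m^2 + 8*m + 16) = (m - 1)*(m + 4)*(m + 4)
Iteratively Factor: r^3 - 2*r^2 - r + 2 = (r + 1)*(r^2 - 3*r + 2) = (r - 1)*(r + 1)*(r - 2)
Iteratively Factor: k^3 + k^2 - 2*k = (k + 2)*(k^2 - k) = (k - 1)*(k + 2)*(k)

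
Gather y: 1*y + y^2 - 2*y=y^2 - y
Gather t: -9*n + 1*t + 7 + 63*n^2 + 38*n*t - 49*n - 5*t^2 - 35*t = 63*n^2 - 58*n - 5*t^2 + t*(38*n - 34) + 7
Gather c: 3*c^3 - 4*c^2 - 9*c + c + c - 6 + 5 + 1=3*c^3 - 4*c^2 - 7*c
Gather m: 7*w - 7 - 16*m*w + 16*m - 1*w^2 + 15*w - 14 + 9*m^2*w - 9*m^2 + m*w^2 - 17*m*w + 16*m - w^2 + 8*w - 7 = m^2*(9*w - 9) + m*(w^2 - 33*w + 32) - 2*w^2 + 30*w - 28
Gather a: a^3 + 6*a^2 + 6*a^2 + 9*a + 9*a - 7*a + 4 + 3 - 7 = a^3 + 12*a^2 + 11*a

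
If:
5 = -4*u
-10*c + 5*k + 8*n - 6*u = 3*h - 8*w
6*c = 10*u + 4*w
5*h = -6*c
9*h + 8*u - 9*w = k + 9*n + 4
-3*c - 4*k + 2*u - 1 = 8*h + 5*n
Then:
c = -23325/9908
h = 13995/4954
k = -39431/4954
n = 25365/9908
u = -5/4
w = -4025/9908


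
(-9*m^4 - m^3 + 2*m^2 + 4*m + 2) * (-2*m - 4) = 18*m^5 + 38*m^4 - 16*m^2 - 20*m - 8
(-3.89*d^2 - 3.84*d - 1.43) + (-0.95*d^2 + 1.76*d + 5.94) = -4.84*d^2 - 2.08*d + 4.51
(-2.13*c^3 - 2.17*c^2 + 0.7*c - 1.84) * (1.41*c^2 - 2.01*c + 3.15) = -3.0033*c^5 + 1.2216*c^4 - 1.3608*c^3 - 10.8369*c^2 + 5.9034*c - 5.796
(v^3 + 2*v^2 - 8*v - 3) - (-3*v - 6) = v^3 + 2*v^2 - 5*v + 3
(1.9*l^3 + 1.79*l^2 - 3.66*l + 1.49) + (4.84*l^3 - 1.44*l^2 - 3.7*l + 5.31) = 6.74*l^3 + 0.35*l^2 - 7.36*l + 6.8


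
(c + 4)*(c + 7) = c^2 + 11*c + 28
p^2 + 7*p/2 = p*(p + 7/2)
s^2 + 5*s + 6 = (s + 2)*(s + 3)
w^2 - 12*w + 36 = (w - 6)^2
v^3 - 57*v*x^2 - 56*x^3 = (v - 8*x)*(v + x)*(v + 7*x)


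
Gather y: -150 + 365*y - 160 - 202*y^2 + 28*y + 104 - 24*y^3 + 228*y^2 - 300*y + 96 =-24*y^3 + 26*y^2 + 93*y - 110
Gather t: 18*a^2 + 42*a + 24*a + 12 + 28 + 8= 18*a^2 + 66*a + 48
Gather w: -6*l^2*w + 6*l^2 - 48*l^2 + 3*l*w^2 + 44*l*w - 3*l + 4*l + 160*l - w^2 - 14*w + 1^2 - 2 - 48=-42*l^2 + 161*l + w^2*(3*l - 1) + w*(-6*l^2 + 44*l - 14) - 49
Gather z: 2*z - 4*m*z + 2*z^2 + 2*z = 2*z^2 + z*(4 - 4*m)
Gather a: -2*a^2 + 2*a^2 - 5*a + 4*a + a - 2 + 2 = 0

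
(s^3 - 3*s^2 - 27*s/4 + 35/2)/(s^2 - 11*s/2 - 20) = (s^2 - 11*s/2 + 7)/(s - 8)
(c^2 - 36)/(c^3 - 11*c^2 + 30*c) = (c + 6)/(c*(c - 5))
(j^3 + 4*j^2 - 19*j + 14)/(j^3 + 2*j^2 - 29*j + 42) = (j - 1)/(j - 3)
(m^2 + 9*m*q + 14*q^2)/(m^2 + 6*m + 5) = (m^2 + 9*m*q + 14*q^2)/(m^2 + 6*m + 5)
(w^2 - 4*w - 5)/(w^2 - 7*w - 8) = (w - 5)/(w - 8)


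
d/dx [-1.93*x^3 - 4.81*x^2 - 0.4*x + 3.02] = -5.79*x^2 - 9.62*x - 0.4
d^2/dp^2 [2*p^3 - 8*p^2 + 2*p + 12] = 12*p - 16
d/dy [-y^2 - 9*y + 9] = -2*y - 9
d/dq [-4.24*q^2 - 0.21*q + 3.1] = -8.48*q - 0.21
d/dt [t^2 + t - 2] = 2*t + 1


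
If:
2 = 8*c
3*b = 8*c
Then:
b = 2/3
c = 1/4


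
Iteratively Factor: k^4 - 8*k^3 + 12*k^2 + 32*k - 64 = (k - 4)*(k^3 - 4*k^2 - 4*k + 16) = (k - 4)*(k + 2)*(k^2 - 6*k + 8) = (k - 4)^2*(k + 2)*(k - 2)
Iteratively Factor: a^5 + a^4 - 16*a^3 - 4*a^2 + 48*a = (a)*(a^4 + a^3 - 16*a^2 - 4*a + 48) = a*(a - 3)*(a^3 + 4*a^2 - 4*a - 16) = a*(a - 3)*(a - 2)*(a^2 + 6*a + 8) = a*(a - 3)*(a - 2)*(a + 4)*(a + 2)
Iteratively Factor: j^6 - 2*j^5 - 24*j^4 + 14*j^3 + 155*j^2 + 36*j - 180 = (j - 3)*(j^5 + j^4 - 21*j^3 - 49*j^2 + 8*j + 60) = (j - 3)*(j + 2)*(j^4 - j^3 - 19*j^2 - 11*j + 30) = (j - 5)*(j - 3)*(j + 2)*(j^3 + 4*j^2 + j - 6) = (j - 5)*(j - 3)*(j + 2)*(j + 3)*(j^2 + j - 2) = (j - 5)*(j - 3)*(j + 2)^2*(j + 3)*(j - 1)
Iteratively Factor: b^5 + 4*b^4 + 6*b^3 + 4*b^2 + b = (b + 1)*(b^4 + 3*b^3 + 3*b^2 + b) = (b + 1)^2*(b^3 + 2*b^2 + b) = b*(b + 1)^2*(b^2 + 2*b + 1) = b*(b + 1)^3*(b + 1)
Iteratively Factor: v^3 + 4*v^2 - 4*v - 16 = (v + 2)*(v^2 + 2*v - 8) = (v - 2)*(v + 2)*(v + 4)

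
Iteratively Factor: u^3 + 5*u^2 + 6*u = (u)*(u^2 + 5*u + 6) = u*(u + 3)*(u + 2)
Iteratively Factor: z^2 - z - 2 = (z - 2)*(z + 1)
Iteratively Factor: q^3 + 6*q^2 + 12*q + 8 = (q + 2)*(q^2 + 4*q + 4) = (q + 2)^2*(q + 2)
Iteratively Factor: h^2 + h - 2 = (h - 1)*(h + 2)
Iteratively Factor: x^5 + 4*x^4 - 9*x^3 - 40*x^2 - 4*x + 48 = (x + 2)*(x^4 + 2*x^3 - 13*x^2 - 14*x + 24) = (x - 3)*(x + 2)*(x^3 + 5*x^2 + 2*x - 8) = (x - 3)*(x + 2)^2*(x^2 + 3*x - 4) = (x - 3)*(x - 1)*(x + 2)^2*(x + 4)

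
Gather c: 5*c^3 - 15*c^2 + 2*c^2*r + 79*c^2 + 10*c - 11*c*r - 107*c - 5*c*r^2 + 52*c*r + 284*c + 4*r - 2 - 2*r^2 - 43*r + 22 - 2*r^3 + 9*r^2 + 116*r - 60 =5*c^3 + c^2*(2*r + 64) + c*(-5*r^2 + 41*r + 187) - 2*r^3 + 7*r^2 + 77*r - 40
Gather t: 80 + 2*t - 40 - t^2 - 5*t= -t^2 - 3*t + 40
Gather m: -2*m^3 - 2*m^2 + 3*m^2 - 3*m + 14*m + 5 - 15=-2*m^3 + m^2 + 11*m - 10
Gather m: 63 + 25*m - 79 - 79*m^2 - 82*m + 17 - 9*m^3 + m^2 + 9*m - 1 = -9*m^3 - 78*m^2 - 48*m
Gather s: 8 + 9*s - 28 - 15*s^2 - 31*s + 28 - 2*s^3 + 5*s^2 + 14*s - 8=-2*s^3 - 10*s^2 - 8*s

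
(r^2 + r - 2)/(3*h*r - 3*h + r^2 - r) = (r + 2)/(3*h + r)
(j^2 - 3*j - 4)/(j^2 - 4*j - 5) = (j - 4)/(j - 5)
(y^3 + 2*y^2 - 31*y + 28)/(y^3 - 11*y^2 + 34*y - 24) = (y + 7)/(y - 6)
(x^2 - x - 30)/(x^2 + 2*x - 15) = (x - 6)/(x - 3)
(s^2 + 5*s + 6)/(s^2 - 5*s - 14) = (s + 3)/(s - 7)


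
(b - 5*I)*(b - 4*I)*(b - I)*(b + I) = b^4 - 9*I*b^3 - 19*b^2 - 9*I*b - 20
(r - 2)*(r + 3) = r^2 + r - 6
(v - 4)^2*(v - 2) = v^3 - 10*v^2 + 32*v - 32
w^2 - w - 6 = (w - 3)*(w + 2)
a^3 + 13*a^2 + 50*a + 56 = (a + 2)*(a + 4)*(a + 7)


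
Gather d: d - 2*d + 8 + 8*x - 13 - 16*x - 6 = -d - 8*x - 11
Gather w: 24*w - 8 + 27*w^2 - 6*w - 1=27*w^2 + 18*w - 9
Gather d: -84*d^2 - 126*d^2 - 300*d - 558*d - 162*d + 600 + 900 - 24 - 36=-210*d^2 - 1020*d + 1440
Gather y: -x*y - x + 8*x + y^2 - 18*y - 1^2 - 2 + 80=7*x + y^2 + y*(-x - 18) + 77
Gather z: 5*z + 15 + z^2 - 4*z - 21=z^2 + z - 6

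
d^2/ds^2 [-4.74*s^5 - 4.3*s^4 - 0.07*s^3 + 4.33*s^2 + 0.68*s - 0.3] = -94.8*s^3 - 51.6*s^2 - 0.42*s + 8.66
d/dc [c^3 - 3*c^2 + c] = 3*c^2 - 6*c + 1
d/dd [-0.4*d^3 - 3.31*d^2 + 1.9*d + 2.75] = -1.2*d^2 - 6.62*d + 1.9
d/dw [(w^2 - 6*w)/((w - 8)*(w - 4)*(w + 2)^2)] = 2*(-w^4 + 15*w^3 - 78*w^2 + 160*w - 192)/(w^7 - 18*w^6 + 76*w^5 + 200*w^4 - 1280*w^3 - 1408*w^2 + 6144*w + 8192)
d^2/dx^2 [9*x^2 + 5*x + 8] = 18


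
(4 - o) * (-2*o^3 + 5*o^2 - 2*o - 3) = 2*o^4 - 13*o^3 + 22*o^2 - 5*o - 12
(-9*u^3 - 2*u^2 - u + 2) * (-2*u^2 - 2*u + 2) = 18*u^5 + 22*u^4 - 12*u^3 - 6*u^2 - 6*u + 4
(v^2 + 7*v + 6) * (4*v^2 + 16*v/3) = 4*v^4 + 100*v^3/3 + 184*v^2/3 + 32*v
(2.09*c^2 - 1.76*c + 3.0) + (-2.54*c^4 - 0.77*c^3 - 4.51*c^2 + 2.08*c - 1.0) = -2.54*c^4 - 0.77*c^3 - 2.42*c^2 + 0.32*c + 2.0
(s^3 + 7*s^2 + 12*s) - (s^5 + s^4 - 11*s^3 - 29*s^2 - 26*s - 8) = -s^5 - s^4 + 12*s^3 + 36*s^2 + 38*s + 8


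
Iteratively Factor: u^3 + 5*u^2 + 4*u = (u + 1)*(u^2 + 4*u) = u*(u + 1)*(u + 4)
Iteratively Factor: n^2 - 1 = (n + 1)*(n - 1)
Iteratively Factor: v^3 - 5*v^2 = (v)*(v^2 - 5*v) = v*(v - 5)*(v)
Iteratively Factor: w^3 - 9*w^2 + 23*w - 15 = (w - 5)*(w^2 - 4*w + 3) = (w - 5)*(w - 3)*(w - 1)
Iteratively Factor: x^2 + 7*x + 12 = (x + 3)*(x + 4)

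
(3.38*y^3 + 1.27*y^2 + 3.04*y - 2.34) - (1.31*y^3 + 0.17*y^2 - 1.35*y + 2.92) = 2.07*y^3 + 1.1*y^2 + 4.39*y - 5.26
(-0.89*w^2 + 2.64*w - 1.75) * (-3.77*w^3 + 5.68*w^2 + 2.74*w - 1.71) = 3.3553*w^5 - 15.008*w^4 + 19.1541*w^3 - 1.1845*w^2 - 9.3094*w + 2.9925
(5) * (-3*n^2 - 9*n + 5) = -15*n^2 - 45*n + 25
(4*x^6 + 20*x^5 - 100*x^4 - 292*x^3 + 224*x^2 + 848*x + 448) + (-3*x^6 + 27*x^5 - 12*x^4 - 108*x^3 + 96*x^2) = x^6 + 47*x^5 - 112*x^4 - 400*x^3 + 320*x^2 + 848*x + 448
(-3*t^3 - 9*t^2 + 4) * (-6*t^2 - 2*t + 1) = 18*t^5 + 60*t^4 + 15*t^3 - 33*t^2 - 8*t + 4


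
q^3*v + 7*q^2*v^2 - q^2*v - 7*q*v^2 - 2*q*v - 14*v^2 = (q - 2)*(q + 7*v)*(q*v + v)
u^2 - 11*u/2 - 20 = (u - 8)*(u + 5/2)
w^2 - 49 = (w - 7)*(w + 7)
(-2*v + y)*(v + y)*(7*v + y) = -14*v^3 - 9*v^2*y + 6*v*y^2 + y^3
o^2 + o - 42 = (o - 6)*(o + 7)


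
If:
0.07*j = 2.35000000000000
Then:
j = 33.57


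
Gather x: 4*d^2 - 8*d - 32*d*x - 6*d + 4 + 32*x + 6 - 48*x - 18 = 4*d^2 - 14*d + x*(-32*d - 16) - 8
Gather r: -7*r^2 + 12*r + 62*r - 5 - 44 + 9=-7*r^2 + 74*r - 40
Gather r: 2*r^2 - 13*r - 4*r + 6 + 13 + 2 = 2*r^2 - 17*r + 21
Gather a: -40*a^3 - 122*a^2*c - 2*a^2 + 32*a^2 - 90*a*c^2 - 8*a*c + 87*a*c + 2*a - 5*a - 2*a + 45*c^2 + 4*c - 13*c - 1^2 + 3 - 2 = -40*a^3 + a^2*(30 - 122*c) + a*(-90*c^2 + 79*c - 5) + 45*c^2 - 9*c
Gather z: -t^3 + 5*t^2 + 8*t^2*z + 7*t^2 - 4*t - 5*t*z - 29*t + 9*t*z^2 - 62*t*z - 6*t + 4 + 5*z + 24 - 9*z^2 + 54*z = -t^3 + 12*t^2 - 39*t + z^2*(9*t - 9) + z*(8*t^2 - 67*t + 59) + 28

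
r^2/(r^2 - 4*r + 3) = r^2/(r^2 - 4*r + 3)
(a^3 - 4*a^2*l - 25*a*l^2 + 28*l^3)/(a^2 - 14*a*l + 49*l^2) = (a^2 + 3*a*l - 4*l^2)/(a - 7*l)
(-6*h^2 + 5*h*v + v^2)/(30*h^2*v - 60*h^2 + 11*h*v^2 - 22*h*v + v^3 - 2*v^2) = (-h + v)/(5*h*v - 10*h + v^2 - 2*v)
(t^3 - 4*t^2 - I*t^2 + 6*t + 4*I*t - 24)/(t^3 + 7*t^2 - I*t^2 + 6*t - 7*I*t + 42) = (t - 4)/(t + 7)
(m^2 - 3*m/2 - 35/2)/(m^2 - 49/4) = 2*(m - 5)/(2*m - 7)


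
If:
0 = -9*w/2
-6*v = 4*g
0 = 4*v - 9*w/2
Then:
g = 0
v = 0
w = 0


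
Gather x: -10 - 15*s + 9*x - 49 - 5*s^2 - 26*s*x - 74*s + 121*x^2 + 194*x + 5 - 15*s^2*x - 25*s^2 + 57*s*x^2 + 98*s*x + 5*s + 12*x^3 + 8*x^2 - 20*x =-30*s^2 - 84*s + 12*x^3 + x^2*(57*s + 129) + x*(-15*s^2 + 72*s + 183) - 54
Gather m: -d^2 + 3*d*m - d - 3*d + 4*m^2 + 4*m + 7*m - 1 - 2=-d^2 - 4*d + 4*m^2 + m*(3*d + 11) - 3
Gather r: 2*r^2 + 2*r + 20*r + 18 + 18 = 2*r^2 + 22*r + 36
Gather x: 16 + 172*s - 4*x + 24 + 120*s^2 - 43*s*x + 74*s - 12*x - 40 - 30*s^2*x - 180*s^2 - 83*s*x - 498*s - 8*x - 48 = -60*s^2 - 252*s + x*(-30*s^2 - 126*s - 24) - 48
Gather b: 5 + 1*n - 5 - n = 0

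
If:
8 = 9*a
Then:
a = 8/9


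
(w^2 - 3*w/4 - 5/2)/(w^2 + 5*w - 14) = (w + 5/4)/(w + 7)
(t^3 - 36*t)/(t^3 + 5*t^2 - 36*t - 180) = t/(t + 5)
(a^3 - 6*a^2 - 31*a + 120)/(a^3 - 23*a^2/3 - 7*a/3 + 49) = 3*(a^2 - 3*a - 40)/(3*a^2 - 14*a - 49)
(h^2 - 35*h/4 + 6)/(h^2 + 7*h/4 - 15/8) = 2*(h - 8)/(2*h + 5)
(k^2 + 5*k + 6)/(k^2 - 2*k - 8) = (k + 3)/(k - 4)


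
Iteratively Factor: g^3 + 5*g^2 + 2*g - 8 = (g - 1)*(g^2 + 6*g + 8) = (g - 1)*(g + 2)*(g + 4)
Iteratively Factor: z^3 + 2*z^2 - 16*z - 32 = (z - 4)*(z^2 + 6*z + 8) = (z - 4)*(z + 2)*(z + 4)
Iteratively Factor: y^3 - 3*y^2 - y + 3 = (y - 1)*(y^2 - 2*y - 3) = (y - 1)*(y + 1)*(y - 3)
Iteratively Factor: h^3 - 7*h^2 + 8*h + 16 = (h - 4)*(h^2 - 3*h - 4) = (h - 4)^2*(h + 1)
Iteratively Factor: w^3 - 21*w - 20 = (w - 5)*(w^2 + 5*w + 4) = (w - 5)*(w + 4)*(w + 1)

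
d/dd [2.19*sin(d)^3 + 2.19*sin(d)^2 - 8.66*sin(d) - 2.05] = (6.57*sin(d)^2 + 4.38*sin(d) - 8.66)*cos(d)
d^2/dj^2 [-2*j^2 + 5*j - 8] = -4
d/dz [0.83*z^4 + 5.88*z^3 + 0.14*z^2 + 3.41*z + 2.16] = 3.32*z^3 + 17.64*z^2 + 0.28*z + 3.41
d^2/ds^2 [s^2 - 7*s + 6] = 2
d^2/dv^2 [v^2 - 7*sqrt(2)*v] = 2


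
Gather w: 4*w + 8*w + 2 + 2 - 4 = 12*w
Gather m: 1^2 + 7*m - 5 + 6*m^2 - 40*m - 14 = 6*m^2 - 33*m - 18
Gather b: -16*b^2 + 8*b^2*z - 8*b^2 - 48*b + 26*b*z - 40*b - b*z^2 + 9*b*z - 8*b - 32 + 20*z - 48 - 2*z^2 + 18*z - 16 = b^2*(8*z - 24) + b*(-z^2 + 35*z - 96) - 2*z^2 + 38*z - 96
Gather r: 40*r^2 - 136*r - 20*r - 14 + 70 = 40*r^2 - 156*r + 56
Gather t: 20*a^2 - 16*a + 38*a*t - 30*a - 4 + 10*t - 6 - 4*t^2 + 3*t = 20*a^2 - 46*a - 4*t^2 + t*(38*a + 13) - 10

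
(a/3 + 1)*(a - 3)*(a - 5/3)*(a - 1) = a^4/3 - 8*a^3/9 - 22*a^2/9 + 8*a - 5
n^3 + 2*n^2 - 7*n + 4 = (n - 1)^2*(n + 4)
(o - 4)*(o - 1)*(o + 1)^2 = o^4 - 3*o^3 - 5*o^2 + 3*o + 4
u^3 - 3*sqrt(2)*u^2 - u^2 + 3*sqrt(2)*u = u*(u - 1)*(u - 3*sqrt(2))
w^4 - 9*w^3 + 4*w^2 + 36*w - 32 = (w - 8)*(w - 2)*(w - 1)*(w + 2)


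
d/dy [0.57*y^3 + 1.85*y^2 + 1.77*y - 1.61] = 1.71*y^2 + 3.7*y + 1.77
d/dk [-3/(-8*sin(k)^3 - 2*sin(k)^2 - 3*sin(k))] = 3*(-4*sin(k) + 12*cos(2*k) - 15)*cos(k)/((8*sin(k)^2 + 2*sin(k) + 3)^2*sin(k)^2)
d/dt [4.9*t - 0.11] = 4.90000000000000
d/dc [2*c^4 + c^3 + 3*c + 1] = 8*c^3 + 3*c^2 + 3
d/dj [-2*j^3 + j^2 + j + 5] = -6*j^2 + 2*j + 1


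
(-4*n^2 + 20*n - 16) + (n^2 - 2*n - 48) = -3*n^2 + 18*n - 64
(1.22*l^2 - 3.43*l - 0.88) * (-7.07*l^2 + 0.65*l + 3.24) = -8.6254*l^4 + 25.0431*l^3 + 7.9449*l^2 - 11.6852*l - 2.8512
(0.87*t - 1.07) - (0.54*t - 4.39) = 0.33*t + 3.32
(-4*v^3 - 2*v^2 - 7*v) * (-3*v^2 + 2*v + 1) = 12*v^5 - 2*v^4 + 13*v^3 - 16*v^2 - 7*v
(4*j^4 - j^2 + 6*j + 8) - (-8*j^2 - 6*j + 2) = 4*j^4 + 7*j^2 + 12*j + 6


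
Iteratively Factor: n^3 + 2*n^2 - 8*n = (n - 2)*(n^2 + 4*n) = (n - 2)*(n + 4)*(n)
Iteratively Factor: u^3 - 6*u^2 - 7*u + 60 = (u - 4)*(u^2 - 2*u - 15) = (u - 4)*(u + 3)*(u - 5)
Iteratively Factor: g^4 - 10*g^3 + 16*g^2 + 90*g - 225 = (g + 3)*(g^3 - 13*g^2 + 55*g - 75) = (g - 5)*(g + 3)*(g^2 - 8*g + 15) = (g - 5)*(g - 3)*(g + 3)*(g - 5)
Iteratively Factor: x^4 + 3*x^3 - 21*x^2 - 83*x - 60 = (x + 4)*(x^3 - x^2 - 17*x - 15) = (x - 5)*(x + 4)*(x^2 + 4*x + 3) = (x - 5)*(x + 3)*(x + 4)*(x + 1)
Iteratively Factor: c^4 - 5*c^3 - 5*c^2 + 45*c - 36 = (c - 1)*(c^3 - 4*c^2 - 9*c + 36) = (c - 4)*(c - 1)*(c^2 - 9) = (c - 4)*(c - 1)*(c + 3)*(c - 3)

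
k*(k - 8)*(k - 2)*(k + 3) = k^4 - 7*k^3 - 14*k^2 + 48*k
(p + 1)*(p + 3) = p^2 + 4*p + 3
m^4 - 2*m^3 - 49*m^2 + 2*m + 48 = (m - 8)*(m - 1)*(m + 1)*(m + 6)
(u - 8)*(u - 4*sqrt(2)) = u^2 - 8*u - 4*sqrt(2)*u + 32*sqrt(2)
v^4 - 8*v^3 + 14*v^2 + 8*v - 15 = (v - 5)*(v - 3)*(v - 1)*(v + 1)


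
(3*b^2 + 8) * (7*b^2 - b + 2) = 21*b^4 - 3*b^3 + 62*b^2 - 8*b + 16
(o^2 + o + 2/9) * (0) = 0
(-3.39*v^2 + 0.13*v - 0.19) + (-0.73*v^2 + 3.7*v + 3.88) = -4.12*v^2 + 3.83*v + 3.69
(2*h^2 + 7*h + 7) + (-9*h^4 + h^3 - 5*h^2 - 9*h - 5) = -9*h^4 + h^3 - 3*h^2 - 2*h + 2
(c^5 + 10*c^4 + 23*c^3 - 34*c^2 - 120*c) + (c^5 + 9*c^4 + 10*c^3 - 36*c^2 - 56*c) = 2*c^5 + 19*c^4 + 33*c^3 - 70*c^2 - 176*c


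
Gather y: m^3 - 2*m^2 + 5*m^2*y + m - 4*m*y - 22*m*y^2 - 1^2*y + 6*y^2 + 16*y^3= m^3 - 2*m^2 + m + 16*y^3 + y^2*(6 - 22*m) + y*(5*m^2 - 4*m - 1)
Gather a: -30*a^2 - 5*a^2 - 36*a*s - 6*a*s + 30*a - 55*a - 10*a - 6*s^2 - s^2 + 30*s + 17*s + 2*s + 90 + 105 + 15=-35*a^2 + a*(-42*s - 35) - 7*s^2 + 49*s + 210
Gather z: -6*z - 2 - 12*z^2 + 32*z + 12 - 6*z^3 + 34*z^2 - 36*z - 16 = -6*z^3 + 22*z^2 - 10*z - 6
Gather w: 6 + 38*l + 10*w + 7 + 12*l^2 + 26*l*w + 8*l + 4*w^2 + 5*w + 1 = 12*l^2 + 46*l + 4*w^2 + w*(26*l + 15) + 14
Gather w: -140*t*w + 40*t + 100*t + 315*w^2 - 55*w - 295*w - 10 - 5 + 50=140*t + 315*w^2 + w*(-140*t - 350) + 35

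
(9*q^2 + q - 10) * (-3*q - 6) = -27*q^3 - 57*q^2 + 24*q + 60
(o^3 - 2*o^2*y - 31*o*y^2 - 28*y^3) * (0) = 0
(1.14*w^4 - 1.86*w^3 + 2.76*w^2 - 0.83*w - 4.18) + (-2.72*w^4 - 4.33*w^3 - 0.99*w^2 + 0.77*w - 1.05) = -1.58*w^4 - 6.19*w^3 + 1.77*w^2 - 0.0599999999999999*w - 5.23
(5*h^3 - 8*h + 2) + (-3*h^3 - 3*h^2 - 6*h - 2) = 2*h^3 - 3*h^2 - 14*h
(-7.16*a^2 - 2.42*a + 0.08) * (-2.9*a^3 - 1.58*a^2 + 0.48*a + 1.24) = 20.764*a^5 + 18.3308*a^4 + 0.1548*a^3 - 10.1664*a^2 - 2.9624*a + 0.0992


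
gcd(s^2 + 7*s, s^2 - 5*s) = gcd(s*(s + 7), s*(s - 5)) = s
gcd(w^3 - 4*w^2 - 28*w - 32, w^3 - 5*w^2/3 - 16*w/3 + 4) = w + 2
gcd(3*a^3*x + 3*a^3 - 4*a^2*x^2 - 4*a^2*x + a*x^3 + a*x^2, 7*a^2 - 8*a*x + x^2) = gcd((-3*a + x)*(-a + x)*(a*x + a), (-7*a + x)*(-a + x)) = -a + x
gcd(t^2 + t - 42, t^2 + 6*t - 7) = t + 7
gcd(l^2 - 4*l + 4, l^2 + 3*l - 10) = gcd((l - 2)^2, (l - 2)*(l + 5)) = l - 2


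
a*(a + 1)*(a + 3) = a^3 + 4*a^2 + 3*a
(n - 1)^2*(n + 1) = n^3 - n^2 - n + 1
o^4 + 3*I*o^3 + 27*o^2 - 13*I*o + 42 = (o - 3*I)*(o - 2*I)*(o + I)*(o + 7*I)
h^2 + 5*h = h*(h + 5)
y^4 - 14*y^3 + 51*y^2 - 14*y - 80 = (y - 8)*(y - 5)*(y - 2)*(y + 1)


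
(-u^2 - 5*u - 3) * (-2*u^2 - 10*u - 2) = 2*u^4 + 20*u^3 + 58*u^2 + 40*u + 6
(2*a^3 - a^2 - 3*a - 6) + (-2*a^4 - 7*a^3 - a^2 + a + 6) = -2*a^4 - 5*a^3 - 2*a^2 - 2*a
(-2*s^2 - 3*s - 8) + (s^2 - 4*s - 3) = -s^2 - 7*s - 11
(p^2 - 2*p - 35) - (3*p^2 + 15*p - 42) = -2*p^2 - 17*p + 7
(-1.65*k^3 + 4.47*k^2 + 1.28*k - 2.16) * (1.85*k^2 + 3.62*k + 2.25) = -3.0525*k^5 + 2.2965*k^4 + 14.8369*k^3 + 10.6951*k^2 - 4.9392*k - 4.86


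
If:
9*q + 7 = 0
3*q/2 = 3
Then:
No Solution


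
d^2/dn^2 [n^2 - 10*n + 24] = 2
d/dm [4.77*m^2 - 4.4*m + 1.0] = 9.54*m - 4.4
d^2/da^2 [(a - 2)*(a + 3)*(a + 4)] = 6*a + 10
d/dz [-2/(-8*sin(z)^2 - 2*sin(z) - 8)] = -(8*sin(z) + 1)*cos(z)/(4*sin(z)^2 + sin(z) + 4)^2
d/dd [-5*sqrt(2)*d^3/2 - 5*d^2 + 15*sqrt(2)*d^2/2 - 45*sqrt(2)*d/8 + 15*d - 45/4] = -15*sqrt(2)*d^2/2 - 10*d + 15*sqrt(2)*d - 45*sqrt(2)/8 + 15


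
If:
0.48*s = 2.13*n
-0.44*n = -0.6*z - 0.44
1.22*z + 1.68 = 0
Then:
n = -0.88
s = -3.90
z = -1.38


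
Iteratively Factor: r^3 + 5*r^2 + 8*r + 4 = (r + 2)*(r^2 + 3*r + 2) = (r + 1)*(r + 2)*(r + 2)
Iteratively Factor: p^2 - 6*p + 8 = (p - 2)*(p - 4)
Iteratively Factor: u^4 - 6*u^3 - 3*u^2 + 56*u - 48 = (u - 4)*(u^3 - 2*u^2 - 11*u + 12) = (u - 4)*(u - 1)*(u^2 - u - 12) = (u - 4)*(u - 1)*(u + 3)*(u - 4)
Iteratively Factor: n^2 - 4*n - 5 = (n + 1)*(n - 5)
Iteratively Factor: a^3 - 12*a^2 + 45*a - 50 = (a - 5)*(a^2 - 7*a + 10) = (a - 5)^2*(a - 2)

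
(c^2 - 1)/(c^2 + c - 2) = (c + 1)/(c + 2)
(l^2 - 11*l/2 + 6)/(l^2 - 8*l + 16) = (l - 3/2)/(l - 4)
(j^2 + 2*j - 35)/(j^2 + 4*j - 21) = (j - 5)/(j - 3)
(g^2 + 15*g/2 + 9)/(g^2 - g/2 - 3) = (g + 6)/(g - 2)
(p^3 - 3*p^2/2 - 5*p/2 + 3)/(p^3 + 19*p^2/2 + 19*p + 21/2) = (p^2 - 3*p + 2)/(p^2 + 8*p + 7)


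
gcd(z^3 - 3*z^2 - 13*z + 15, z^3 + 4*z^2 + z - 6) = z^2 + 2*z - 3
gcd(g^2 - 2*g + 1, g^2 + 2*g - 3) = g - 1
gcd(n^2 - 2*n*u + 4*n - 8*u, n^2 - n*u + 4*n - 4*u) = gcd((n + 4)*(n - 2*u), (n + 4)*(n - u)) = n + 4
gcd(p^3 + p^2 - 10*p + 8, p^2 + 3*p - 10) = p - 2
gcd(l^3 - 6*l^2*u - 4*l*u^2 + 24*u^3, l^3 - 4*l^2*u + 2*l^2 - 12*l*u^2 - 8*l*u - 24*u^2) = -l^2 + 4*l*u + 12*u^2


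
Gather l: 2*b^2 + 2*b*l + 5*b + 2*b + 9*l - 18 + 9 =2*b^2 + 7*b + l*(2*b + 9) - 9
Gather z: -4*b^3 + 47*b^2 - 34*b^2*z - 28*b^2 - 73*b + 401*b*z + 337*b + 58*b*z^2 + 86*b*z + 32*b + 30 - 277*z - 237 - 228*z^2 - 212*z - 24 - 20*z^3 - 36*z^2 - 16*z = -4*b^3 + 19*b^2 + 296*b - 20*z^3 + z^2*(58*b - 264) + z*(-34*b^2 + 487*b - 505) - 231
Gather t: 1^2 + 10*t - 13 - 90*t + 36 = 24 - 80*t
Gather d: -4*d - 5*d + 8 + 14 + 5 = 27 - 9*d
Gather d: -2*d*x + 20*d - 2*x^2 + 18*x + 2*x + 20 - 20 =d*(20 - 2*x) - 2*x^2 + 20*x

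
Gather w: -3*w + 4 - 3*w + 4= 8 - 6*w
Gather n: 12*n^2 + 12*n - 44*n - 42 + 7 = 12*n^2 - 32*n - 35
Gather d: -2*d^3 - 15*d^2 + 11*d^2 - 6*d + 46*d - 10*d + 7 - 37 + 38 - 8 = -2*d^3 - 4*d^2 + 30*d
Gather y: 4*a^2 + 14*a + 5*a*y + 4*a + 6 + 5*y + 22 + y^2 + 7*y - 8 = 4*a^2 + 18*a + y^2 + y*(5*a + 12) + 20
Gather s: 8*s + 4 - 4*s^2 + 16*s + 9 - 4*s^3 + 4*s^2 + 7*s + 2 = -4*s^3 + 31*s + 15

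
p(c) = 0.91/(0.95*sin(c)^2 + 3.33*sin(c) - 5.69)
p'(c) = 0.91*(-1.9*sin(c)*cos(c) - 3.33*cos(c))/(0.95*sin(c)^2 + 3.33*sin(c) - 5.69)^2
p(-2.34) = -0.12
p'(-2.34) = 0.02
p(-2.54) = -0.13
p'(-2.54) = 0.03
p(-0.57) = -0.13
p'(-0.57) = -0.03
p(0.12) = -0.17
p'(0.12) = -0.12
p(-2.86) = -0.14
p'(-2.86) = 0.06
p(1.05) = -0.44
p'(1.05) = -0.52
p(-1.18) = -0.11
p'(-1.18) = -0.01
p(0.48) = -0.23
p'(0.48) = -0.22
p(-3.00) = -0.15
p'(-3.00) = 0.07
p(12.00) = -0.13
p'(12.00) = -0.03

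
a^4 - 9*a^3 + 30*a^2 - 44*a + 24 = (a - 3)*(a - 2)^3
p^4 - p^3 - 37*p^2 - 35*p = p*(p - 7)*(p + 1)*(p + 5)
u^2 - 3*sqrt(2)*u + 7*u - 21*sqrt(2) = (u + 7)*(u - 3*sqrt(2))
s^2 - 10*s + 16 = (s - 8)*(s - 2)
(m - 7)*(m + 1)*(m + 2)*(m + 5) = m^4 + m^3 - 39*m^2 - 109*m - 70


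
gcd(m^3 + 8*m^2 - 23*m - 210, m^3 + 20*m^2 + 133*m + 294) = m^2 + 13*m + 42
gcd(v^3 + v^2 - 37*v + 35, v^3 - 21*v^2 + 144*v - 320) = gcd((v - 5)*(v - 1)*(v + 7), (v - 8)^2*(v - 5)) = v - 5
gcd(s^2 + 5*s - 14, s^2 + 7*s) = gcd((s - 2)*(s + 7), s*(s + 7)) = s + 7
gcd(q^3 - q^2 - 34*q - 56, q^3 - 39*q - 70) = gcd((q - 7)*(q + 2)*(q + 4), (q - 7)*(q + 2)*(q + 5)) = q^2 - 5*q - 14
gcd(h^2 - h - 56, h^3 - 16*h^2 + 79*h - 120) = h - 8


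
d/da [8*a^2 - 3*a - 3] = 16*a - 3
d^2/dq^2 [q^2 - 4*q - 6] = 2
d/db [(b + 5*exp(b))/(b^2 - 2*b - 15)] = (-2*(b - 1)*(b + 5*exp(b)) + (-5*exp(b) - 1)*(-b^2 + 2*b + 15))/(-b^2 + 2*b + 15)^2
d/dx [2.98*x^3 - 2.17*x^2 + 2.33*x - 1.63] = 8.94*x^2 - 4.34*x + 2.33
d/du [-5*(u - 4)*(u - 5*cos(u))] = -5*u + 5*(4 - u)*(5*sin(u) + 1) + 25*cos(u)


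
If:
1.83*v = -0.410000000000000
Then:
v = -0.22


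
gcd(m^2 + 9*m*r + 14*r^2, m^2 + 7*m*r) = m + 7*r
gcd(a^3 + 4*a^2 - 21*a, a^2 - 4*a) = a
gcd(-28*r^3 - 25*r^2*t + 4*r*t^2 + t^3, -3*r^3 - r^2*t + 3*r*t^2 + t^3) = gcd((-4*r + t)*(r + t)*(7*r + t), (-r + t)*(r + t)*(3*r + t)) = r + t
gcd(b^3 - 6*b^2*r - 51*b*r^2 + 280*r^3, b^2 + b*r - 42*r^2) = b + 7*r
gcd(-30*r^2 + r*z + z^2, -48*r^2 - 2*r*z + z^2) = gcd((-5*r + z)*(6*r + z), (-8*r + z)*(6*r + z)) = 6*r + z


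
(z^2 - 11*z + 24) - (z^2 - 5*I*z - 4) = -11*z + 5*I*z + 28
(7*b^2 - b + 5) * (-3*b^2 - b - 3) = -21*b^4 - 4*b^3 - 35*b^2 - 2*b - 15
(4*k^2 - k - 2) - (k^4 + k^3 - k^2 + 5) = -k^4 - k^3 + 5*k^2 - k - 7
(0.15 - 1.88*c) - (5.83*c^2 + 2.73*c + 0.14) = -5.83*c^2 - 4.61*c + 0.00999999999999998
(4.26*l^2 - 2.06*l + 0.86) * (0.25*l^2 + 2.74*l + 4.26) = 1.065*l^4 + 11.1574*l^3 + 12.7182*l^2 - 6.4192*l + 3.6636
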